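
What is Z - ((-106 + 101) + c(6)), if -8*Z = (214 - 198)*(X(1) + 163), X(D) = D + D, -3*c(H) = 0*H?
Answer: -325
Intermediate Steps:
c(H) = 0 (c(H) = -0*H = -1/3*0 = 0)
X(D) = 2*D
Z = -330 (Z = -(214 - 198)*(2*1 + 163)/8 = -2*(2 + 163) = -2*165 = -1/8*2640 = -330)
Z - ((-106 + 101) + c(6)) = -330 - ((-106 + 101) + 0) = -330 - (-5 + 0) = -330 - 1*(-5) = -330 + 5 = -325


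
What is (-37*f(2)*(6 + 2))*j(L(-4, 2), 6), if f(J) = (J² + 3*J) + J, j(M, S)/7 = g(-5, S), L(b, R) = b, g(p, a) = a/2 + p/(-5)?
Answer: -99456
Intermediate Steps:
g(p, a) = a/2 - p/5 (g(p, a) = a*(½) + p*(-⅕) = a/2 - p/5)
j(M, S) = 7 + 7*S/2 (j(M, S) = 7*(S/2 - ⅕*(-5)) = 7*(S/2 + 1) = 7*(1 + S/2) = 7 + 7*S/2)
f(J) = J² + 4*J
(-37*f(2)*(6 + 2))*j(L(-4, 2), 6) = (-37*2*(4 + 2)*(6 + 2))*(7 + (7/2)*6) = (-37*2*6*8)*(7 + 21) = -444*8*28 = -37*96*28 = -3552*28 = -99456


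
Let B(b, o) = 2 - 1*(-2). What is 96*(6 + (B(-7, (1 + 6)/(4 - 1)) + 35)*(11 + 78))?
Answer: 333792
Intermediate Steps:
B(b, o) = 4 (B(b, o) = 2 + 2 = 4)
96*(6 + (B(-7, (1 + 6)/(4 - 1)) + 35)*(11 + 78)) = 96*(6 + (4 + 35)*(11 + 78)) = 96*(6 + 39*89) = 96*(6 + 3471) = 96*3477 = 333792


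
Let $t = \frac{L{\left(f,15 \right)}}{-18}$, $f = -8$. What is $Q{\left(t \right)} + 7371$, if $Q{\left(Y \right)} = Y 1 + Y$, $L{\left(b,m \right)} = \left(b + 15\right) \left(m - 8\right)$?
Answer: $\frac{66290}{9} \approx 7365.6$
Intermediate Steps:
$L{\left(b,m \right)} = \left(-8 + m\right) \left(15 + b\right)$ ($L{\left(b,m \right)} = \left(15 + b\right) \left(-8 + m\right) = \left(-8 + m\right) \left(15 + b\right)$)
$t = - \frac{49}{18}$ ($t = \frac{-120 - -64 + 15 \cdot 15 - 120}{-18} = \left(-120 + 64 + 225 - 120\right) \left(- \frac{1}{18}\right) = 49 \left(- \frac{1}{18}\right) = - \frac{49}{18} \approx -2.7222$)
$Q{\left(Y \right)} = 2 Y$ ($Q{\left(Y \right)} = Y + Y = 2 Y$)
$Q{\left(t \right)} + 7371 = 2 \left(- \frac{49}{18}\right) + 7371 = - \frac{49}{9} + 7371 = \frac{66290}{9}$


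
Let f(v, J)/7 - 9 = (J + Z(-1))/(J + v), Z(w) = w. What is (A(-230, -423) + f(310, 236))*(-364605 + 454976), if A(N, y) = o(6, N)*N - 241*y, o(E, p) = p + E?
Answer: 1082216492573/78 ≈ 1.3875e+10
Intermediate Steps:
o(E, p) = E + p
f(v, J) = 63 + 7*(-1 + J)/(J + v) (f(v, J) = 63 + 7*((J - 1)/(J + v)) = 63 + 7*((-1 + J)/(J + v)) = 63 + 7*(-1 + J)/(J + v))
A(N, y) = -241*y + N*(6 + N) (A(N, y) = (6 + N)*N - 241*y = N*(6 + N) - 241*y = -241*y + N*(6 + N))
(A(-230, -423) + f(310, 236))*(-364605 + 454976) = ((-241*(-423) - 230*(6 - 230)) + 7*(-1 + 9*310 + 10*236)/(236 + 310))*(-364605 + 454976) = ((101943 - 230*(-224)) + 7*(-1 + 2790 + 2360)/546)*90371 = ((101943 + 51520) + 7*(1/546)*5149)*90371 = (153463 + 5149/78)*90371 = (11975263/78)*90371 = 1082216492573/78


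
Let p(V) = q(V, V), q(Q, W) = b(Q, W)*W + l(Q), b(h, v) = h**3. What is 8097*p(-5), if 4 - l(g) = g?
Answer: 5133498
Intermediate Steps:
l(g) = 4 - g
q(Q, W) = 4 - Q + W*Q**3 (q(Q, W) = Q**3*W + (4 - Q) = W*Q**3 + (4 - Q) = 4 - Q + W*Q**3)
p(V) = 4 + V**4 - V (p(V) = 4 - V + V*V**3 = 4 - V + V**4 = 4 + V**4 - V)
8097*p(-5) = 8097*(4 + (-5)**4 - 1*(-5)) = 8097*(4 + 625 + 5) = 8097*634 = 5133498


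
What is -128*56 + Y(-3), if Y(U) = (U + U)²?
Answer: -7132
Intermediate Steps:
Y(U) = 4*U² (Y(U) = (2*U)² = 4*U²)
-128*56 + Y(-3) = -128*56 + 4*(-3)² = -7168 + 4*9 = -7168 + 36 = -7132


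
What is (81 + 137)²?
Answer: 47524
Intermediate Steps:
(81 + 137)² = 218² = 47524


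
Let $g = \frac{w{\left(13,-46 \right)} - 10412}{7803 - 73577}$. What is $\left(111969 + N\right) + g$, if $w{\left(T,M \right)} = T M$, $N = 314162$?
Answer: $\frac{14014175702}{32887} \approx 4.2613 \cdot 10^{5}$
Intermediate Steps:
$w{\left(T,M \right)} = M T$
$g = \frac{5505}{32887}$ ($g = \frac{\left(-46\right) 13 - 10412}{7803 - 73577} = \frac{-598 - 10412}{-65774} = \left(-11010\right) \left(- \frac{1}{65774}\right) = \frac{5505}{32887} \approx 0.16739$)
$\left(111969 + N\right) + g = \left(111969 + 314162\right) + \frac{5505}{32887} = 426131 + \frac{5505}{32887} = \frac{14014175702}{32887}$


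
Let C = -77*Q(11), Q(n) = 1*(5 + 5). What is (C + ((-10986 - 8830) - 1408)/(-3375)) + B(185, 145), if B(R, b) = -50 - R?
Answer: -3370651/3375 ≈ -998.71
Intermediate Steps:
Q(n) = 10 (Q(n) = 1*10 = 10)
C = -770 (C = -77*10 = -770)
(C + ((-10986 - 8830) - 1408)/(-3375)) + B(185, 145) = (-770 + ((-10986 - 8830) - 1408)/(-3375)) + (-50 - 1*185) = (-770 + (-19816 - 1408)*(-1/3375)) + (-50 - 185) = (-770 - 21224*(-1/3375)) - 235 = (-770 + 21224/3375) - 235 = -2577526/3375 - 235 = -3370651/3375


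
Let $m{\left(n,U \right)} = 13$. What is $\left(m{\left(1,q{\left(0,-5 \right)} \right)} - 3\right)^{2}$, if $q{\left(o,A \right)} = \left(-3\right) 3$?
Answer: $100$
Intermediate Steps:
$q{\left(o,A \right)} = -9$
$\left(m{\left(1,q{\left(0,-5 \right)} \right)} - 3\right)^{2} = \left(13 - 3\right)^{2} = 10^{2} = 100$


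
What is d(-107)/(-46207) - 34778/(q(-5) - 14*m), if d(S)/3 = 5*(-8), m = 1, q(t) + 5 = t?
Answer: 803494963/554484 ≈ 1449.1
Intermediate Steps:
q(t) = -5 + t
d(S) = -120 (d(S) = 3*(5*(-8)) = 3*(-40) = -120)
d(-107)/(-46207) - 34778/(q(-5) - 14*m) = -120/(-46207) - 34778/((-5 - 5) - 14*1) = -120*(-1/46207) - 34778/(-10 - 14) = 120/46207 - 34778/(-24) = 120/46207 - 34778*(-1/24) = 120/46207 + 17389/12 = 803494963/554484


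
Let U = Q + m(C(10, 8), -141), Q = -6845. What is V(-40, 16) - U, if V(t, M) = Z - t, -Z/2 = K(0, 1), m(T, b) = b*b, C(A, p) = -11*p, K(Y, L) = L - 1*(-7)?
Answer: -13012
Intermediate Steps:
K(Y, L) = 7 + L (K(Y, L) = L + 7 = 7 + L)
m(T, b) = b²
Z = -16 (Z = -2*(7 + 1) = -2*8 = -16)
V(t, M) = -16 - t
U = 13036 (U = -6845 + (-141)² = -6845 + 19881 = 13036)
V(-40, 16) - U = (-16 - 1*(-40)) - 1*13036 = (-16 + 40) - 13036 = 24 - 13036 = -13012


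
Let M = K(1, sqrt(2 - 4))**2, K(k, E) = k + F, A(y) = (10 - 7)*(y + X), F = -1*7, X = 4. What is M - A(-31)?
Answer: 117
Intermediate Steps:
F = -7
A(y) = 12 + 3*y (A(y) = (10 - 7)*(y + 4) = 3*(4 + y) = 12 + 3*y)
K(k, E) = -7 + k (K(k, E) = k - 7 = -7 + k)
M = 36 (M = (-7 + 1)**2 = (-6)**2 = 36)
M - A(-31) = 36 - (12 + 3*(-31)) = 36 - (12 - 93) = 36 - 1*(-81) = 36 + 81 = 117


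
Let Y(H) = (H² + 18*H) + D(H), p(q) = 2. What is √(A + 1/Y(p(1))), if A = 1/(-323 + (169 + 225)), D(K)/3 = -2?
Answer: √253470/2414 ≈ 0.20856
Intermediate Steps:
D(K) = -6 (D(K) = 3*(-2) = -6)
Y(H) = -6 + H² + 18*H (Y(H) = (H² + 18*H) - 6 = -6 + H² + 18*H)
A = 1/71 (A = 1/(-323 + 394) = 1/71 ≈ 0.014085)
√(A + 1/Y(p(1))) = √(1/71 + 1/(-6 + 2² + 18*2)) = √(1/71 + 1/(-6 + 4 + 36)) = √(1/71 + 1/34) = √(105/2414) = √253470/2414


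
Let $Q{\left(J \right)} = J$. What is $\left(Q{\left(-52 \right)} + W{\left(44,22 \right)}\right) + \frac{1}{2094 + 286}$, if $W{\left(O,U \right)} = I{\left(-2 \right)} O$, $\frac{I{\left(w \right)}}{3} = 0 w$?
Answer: $- \frac{123759}{2380} \approx -52.0$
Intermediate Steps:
$I{\left(w \right)} = 0$ ($I{\left(w \right)} = 3 \cdot 0 w = 3 \cdot 0 = 0$)
$W{\left(O,U \right)} = 0$ ($W{\left(O,U \right)} = 0 O = 0$)
$\left(Q{\left(-52 \right)} + W{\left(44,22 \right)}\right) + \frac{1}{2094 + 286} = \left(-52 + 0\right) + \frac{1}{2094 + 286} = -52 + \frac{1}{2380} = - \frac{123759}{2380}$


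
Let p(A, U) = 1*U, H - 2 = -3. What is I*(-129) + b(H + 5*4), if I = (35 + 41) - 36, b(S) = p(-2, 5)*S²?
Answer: -3355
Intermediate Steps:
H = -1 (H = 2 - 3 = -1)
p(A, U) = U
b(S) = 5*S²
I = 40 (I = 76 - 36 = 40)
I*(-129) + b(H + 5*4) = 40*(-129) + 5*(-1 + 5*4)² = -5160 + 5*(-1 + 20)² = -5160 + 5*19² = -5160 + 5*361 = -5160 + 1805 = -3355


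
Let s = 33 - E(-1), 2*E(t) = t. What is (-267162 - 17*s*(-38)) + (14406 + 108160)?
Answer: -122955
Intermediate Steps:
E(t) = t/2
s = 67/2 (s = 33 - (-1)/2 = 33 - 1*(-½) = 33 + ½ = 67/2 ≈ 33.500)
(-267162 - 17*s*(-38)) + (14406 + 108160) = (-267162 - 17*67/2*(-38)) + (14406 + 108160) = (-267162 - 1139/2*(-38)) + 122566 = (-267162 + 21641) + 122566 = -245521 + 122566 = -122955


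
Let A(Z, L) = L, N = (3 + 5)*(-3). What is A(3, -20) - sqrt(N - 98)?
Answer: -20 - I*sqrt(122) ≈ -20.0 - 11.045*I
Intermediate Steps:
N = -24 (N = 8*(-3) = -24)
A(3, -20) - sqrt(N - 98) = -20 - sqrt(-24 - 98) = -20 - sqrt(-122) = -20 - I*sqrt(122)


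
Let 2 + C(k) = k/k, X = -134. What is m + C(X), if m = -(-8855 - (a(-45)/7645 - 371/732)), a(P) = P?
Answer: 9909070865/1119228 ≈ 8853.5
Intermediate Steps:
C(k) = -1 (C(k) = -2 + k/k = -2 + 1 = -1)
m = 9910190093/1119228 (m = -(-8855 - (-45/7645 - 371/732)) = -(-8855 - (-45*1/7645 - 371*1/732)) = -(-8855 - (-9/1529 - 371/732)) = -(-8855 - 1*(-573847/1119228)) = -(-8855 + 573847/1119228) = -1*(-9910190093/1119228) = 9910190093/1119228 ≈ 8854.5)
m + C(X) = 9910190093/1119228 - 1 = 9909070865/1119228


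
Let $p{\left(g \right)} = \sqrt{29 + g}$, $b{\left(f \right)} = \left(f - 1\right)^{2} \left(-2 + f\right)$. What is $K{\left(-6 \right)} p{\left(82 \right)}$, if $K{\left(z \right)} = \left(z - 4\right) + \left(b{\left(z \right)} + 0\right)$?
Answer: $- 402 \sqrt{111} \approx -4235.3$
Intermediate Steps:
$b{\left(f \right)} = \left(-1 + f\right)^{2} \left(-2 + f\right)$
$K{\left(z \right)} = -4 + z + \left(-1 + z\right)^{2} \left(-2 + z\right)$ ($K{\left(z \right)} = \left(z - 4\right) + \left(\left(-1 + z\right)^{2} \left(-2 + z\right) + 0\right) = \left(-4 + z\right) + \left(-1 + z\right)^{2} \left(-2 + z\right) = -4 + z + \left(-1 + z\right)^{2} \left(-2 + z\right)$)
$K{\left(-6 \right)} p{\left(82 \right)} = \left(-4 - 6 + \left(-1 - 6\right)^{2} \left(-2 - 6\right)\right) \sqrt{29 + 82} = \left(-4 - 6 + \left(-7\right)^{2} \left(-8\right)\right) \sqrt{111} = \left(-4 - 6 + 49 \left(-8\right)\right) \sqrt{111} = \left(-4 - 6 - 392\right) \sqrt{111} = - 402 \sqrt{111}$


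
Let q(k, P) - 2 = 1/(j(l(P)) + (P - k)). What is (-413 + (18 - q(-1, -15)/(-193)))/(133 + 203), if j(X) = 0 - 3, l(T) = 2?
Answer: -647981/551208 ≈ -1.1756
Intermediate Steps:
j(X) = -3
q(k, P) = 2 + 1/(-3 + P - k) (q(k, P) = 2 + 1/(-3 + (P - k)) = 2 + 1/(-3 + P - k))
(-413 + (18 - q(-1, -15)/(-193)))/(133 + 203) = (-413 + (18 - (5 - 2*(-15) + 2*(-1))/(3 - 1 - 1*(-15))/(-193)))/(133 + 203) = (-413 + (18 - (5 + 30 - 2)/(3 - 1 + 15)*(-1)/193))/336 = (-413 + (18 - 33/17*(-1)/193))*(1/336) = (-413 + (18 - (1/17)*33*(-1)/193))*(1/336) = (-413 + (18 - 33*(-1)/(17*193)))*(1/336) = (-413 + (18 - 1*(-33/3281)))*(1/336) = (-413 + (18 + 33/3281))*(1/336) = (-413 + 59091/3281)*(1/336) = -1295962/3281*1/336 = -647981/551208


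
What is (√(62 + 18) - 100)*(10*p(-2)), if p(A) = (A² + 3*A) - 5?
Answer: 7000 - 280*√5 ≈ 6373.9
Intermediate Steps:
p(A) = -5 + A² + 3*A
(√(62 + 18) - 100)*(10*p(-2)) = (√(62 + 18) - 100)*(10*(-5 + (-2)² + 3*(-2))) = (√80 - 100)*(10*(-5 + 4 - 6)) = (4*√5 - 100)*(10*(-7)) = (-100 + 4*√5)*(-70) = 7000 - 280*√5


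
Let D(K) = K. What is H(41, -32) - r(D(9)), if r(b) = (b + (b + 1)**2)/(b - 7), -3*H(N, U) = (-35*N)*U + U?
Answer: -30701/2 ≈ -15351.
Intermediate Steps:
H(N, U) = -U/3 + 35*N*U/3 (H(N, U) = -((-35*N)*U + U)/3 = -(-35*N*U + U)/3 = -(U - 35*N*U)/3 = -U/3 + 35*N*U/3)
r(b) = (b + (1 + b)**2)/(-7 + b)
H(41, -32) - r(D(9)) = (1/3)*(-32)*(-1 + 35*41) - (9 + (1 + 9)**2)/(-7 + 9) = (1/3)*(-32)*(-1 + 1435) - (9 + 10**2)/2 = (1/3)*(-32)*1434 - (9 + 100)/2 = -15296 - 109/2 = -30701/2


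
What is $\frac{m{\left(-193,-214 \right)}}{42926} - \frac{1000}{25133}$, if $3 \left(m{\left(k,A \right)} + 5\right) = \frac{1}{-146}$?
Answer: $- \frac{18856654403}{472540311204} \approx -0.039905$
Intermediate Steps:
$m{\left(k,A \right)} = - \frac{2191}{438}$ ($m{\left(k,A \right)} = -5 + \frac{1}{3 \left(-146\right)} = -5 + \frac{1}{3} \left(- \frac{1}{146}\right) = -5 - \frac{1}{438} = - \frac{2191}{438}$)
$\frac{m{\left(-193,-214 \right)}}{42926} - \frac{1000}{25133} = - \frac{2191}{438 \cdot 42926} - \frac{1000}{25133} = \left(- \frac{2191}{438}\right) \frac{1}{42926} - \frac{1000}{25133} = - \frac{2191}{18801588} - \frac{1000}{25133} = - \frac{18856654403}{472540311204}$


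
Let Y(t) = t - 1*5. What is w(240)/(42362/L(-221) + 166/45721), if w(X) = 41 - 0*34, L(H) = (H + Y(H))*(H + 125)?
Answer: 40220580816/971978197 ≈ 41.380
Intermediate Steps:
Y(t) = -5 + t (Y(t) = t - 5 = -5 + t)
L(H) = (-5 + 2*H)*(125 + H) (L(H) = (H + (-5 + H))*(H + 125) = (-5 + 2*H)*(125 + H))
w(X) = 41 (w(X) = 41 - 1*0 = 41 + 0 = 41)
w(240)/(42362/L(-221) + 166/45721) = 41/(42362/(-625 + 2*(-221)² + 245*(-221)) + 166/45721) = 41/(42362/(-625 + 2*48841 - 54145) + 166*(1/45721)) = 41/(42362/(-625 + 97682 - 54145) + 166/45721) = 41/(42362/42912 + 166/45721) = 41/(42362*(1/42912) + 166/45721) = 41/(21181/21456 + 166/45721) = 41/(971978197/980989776) = 41*(980989776/971978197) = 40220580816/971978197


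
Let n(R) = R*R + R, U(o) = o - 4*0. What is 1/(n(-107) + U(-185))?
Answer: 1/11157 ≈ 8.9630e-5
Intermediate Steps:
U(o) = o (U(o) = o + 0 = o)
n(R) = R + R² (n(R) = R² + R = R + R²)
1/(n(-107) + U(-185)) = 1/(-107*(1 - 107) - 185) = 1/(-107*(-106) - 185) = 1/(11342 - 185) = 1/11157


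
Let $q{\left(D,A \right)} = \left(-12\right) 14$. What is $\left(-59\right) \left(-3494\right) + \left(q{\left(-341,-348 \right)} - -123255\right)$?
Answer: $329233$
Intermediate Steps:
$q{\left(D,A \right)} = -168$
$\left(-59\right) \left(-3494\right) + \left(q{\left(-341,-348 \right)} - -123255\right) = \left(-59\right) \left(-3494\right) - -123087 = 206146 + \left(-168 + 123255\right) = 206146 + 123087 = 329233$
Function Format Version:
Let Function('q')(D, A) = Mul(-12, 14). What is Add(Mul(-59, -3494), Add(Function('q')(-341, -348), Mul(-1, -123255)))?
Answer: 329233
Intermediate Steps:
Function('q')(D, A) = -168
Add(Mul(-59, -3494), Add(Function('q')(-341, -348), Mul(-1, -123255))) = Add(Mul(-59, -3494), Add(-168, Mul(-1, -123255))) = Add(206146, Add(-168, 123255)) = Add(206146, 123087) = 329233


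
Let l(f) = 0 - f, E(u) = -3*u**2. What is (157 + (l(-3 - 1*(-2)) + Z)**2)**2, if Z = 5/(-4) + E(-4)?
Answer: 1580937121/256 ≈ 6.1755e+6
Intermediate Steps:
Z = -197/4 (Z = 5/(-4) - 3*(-4)**2 = -1/4*5 - 3*16 = -5/4 - 48 = -197/4 ≈ -49.250)
l(f) = -f
(157 + (l(-3 - 1*(-2)) + Z)**2)**2 = (157 + (-(-3 - 1*(-2)) - 197/4)**2)**2 = (157 + (-(-3 + 2) - 197/4)**2)**2 = (157 + (-1*(-1) - 197/4)**2)**2 = (157 + (1 - 197/4)**2)**2 = (157 + (-193/4)**2)**2 = (157 + 37249/16)**2 = (39761/16)**2 = 1580937121/256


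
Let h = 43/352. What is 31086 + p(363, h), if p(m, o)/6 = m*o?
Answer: 501633/16 ≈ 31352.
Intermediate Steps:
h = 43/352 (h = 43*(1/352) = 43/352 ≈ 0.12216)
p(m, o) = 6*m*o (p(m, o) = 6*(m*o) = 6*m*o)
31086 + p(363, h) = 31086 + 6*363*(43/352) = 31086 + 4257/16 = 501633/16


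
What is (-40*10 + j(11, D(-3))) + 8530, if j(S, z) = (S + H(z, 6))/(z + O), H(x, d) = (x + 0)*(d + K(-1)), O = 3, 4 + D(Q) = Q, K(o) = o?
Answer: 8136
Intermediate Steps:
D(Q) = -4 + Q
H(x, d) = x*(-1 + d) (H(x, d) = (x + 0)*(d - 1) = x*(-1 + d))
j(S, z) = (S + 5*z)/(3 + z) (j(S, z) = (S + z*(-1 + 6))/(z + 3) = (S + z*5)/(3 + z) = (S + 5*z)/(3 + z))
(-40*10 + j(11, D(-3))) + 8530 = (-40*10 + (11 + 5*(-4 - 3))/(3 + (-4 - 3))) + 8530 = (-400 + (11 + 5*(-7))/(3 - 7)) + 8530 = (-400 + (11 - 35)/(-4)) + 8530 = (-400 - ¼*(-24)) + 8530 = (-400 + 6) + 8530 = -394 + 8530 = 8136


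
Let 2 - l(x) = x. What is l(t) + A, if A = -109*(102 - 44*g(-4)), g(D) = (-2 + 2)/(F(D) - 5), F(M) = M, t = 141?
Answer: -11257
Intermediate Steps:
l(x) = 2 - x
g(D) = 0 (g(D) = (-2 + 2)/(D - 5) = 0/(-5 + D) = 0)
A = -11118 (A = -109*(102 - 44*0) = -109*(102 + 0) = -109*102 = -11118)
l(t) + A = (2 - 1*141) - 11118 = (2 - 141) - 11118 = -139 - 11118 = -11257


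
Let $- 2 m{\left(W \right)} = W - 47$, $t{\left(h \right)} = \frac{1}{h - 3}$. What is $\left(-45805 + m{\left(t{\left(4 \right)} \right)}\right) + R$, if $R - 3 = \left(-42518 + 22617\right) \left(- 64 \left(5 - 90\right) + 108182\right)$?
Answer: $-2261237201$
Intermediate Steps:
$t{\left(h \right)} = \frac{1}{-3 + h}$
$m{\left(W \right)} = \frac{47}{2} - \frac{W}{2}$ ($m{\left(W \right)} = - \frac{W - 47}{2} = - \frac{-47 + W}{2} = \frac{47}{2} - \frac{W}{2}$)
$R = -2261191419$ ($R = 3 + \left(-42518 + 22617\right) \left(- 64 \left(5 - 90\right) + 108182\right) = 3 - 19901 \left(\left(-64\right) \left(-85\right) + 108182\right) = 3 - 19901 \left(5440 + 108182\right) = 3 - 2261191422 = -2261191419$)
$\left(-45805 + m{\left(t{\left(4 \right)} \right)}\right) + R = \left(-45805 + \left(\frac{47}{2} - \frac{1}{2 \left(-3 + 4\right)}\right)\right) - 2261191419 = \left(-45805 + \left(\frac{47}{2} - \frac{1}{2 \cdot 1}\right)\right) - 2261191419 = \left(-45805 + \left(\frac{47}{2} - \frac{1}{2}\right)\right) - 2261191419 = \left(-45805 + 23\right) - 2261191419 = -45782 - 2261191419 = -2261237201$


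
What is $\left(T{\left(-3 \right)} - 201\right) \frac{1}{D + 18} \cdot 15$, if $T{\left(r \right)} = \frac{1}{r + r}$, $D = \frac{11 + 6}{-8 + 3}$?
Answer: $- \frac{30175}{146} \approx -206.68$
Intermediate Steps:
$D = - \frac{17}{5}$ ($D = \frac{17}{-5} = 17 \left(- \frac{1}{5}\right) = - \frac{17}{5} \approx -3.4$)
$T{\left(r \right)} = \frac{1}{2 r}$
$\left(T{\left(-3 \right)} - 201\right) \frac{1}{D + 18} \cdot 15 = \left(\frac{1}{2 \left(-3\right)} - 201\right) \frac{1}{- \frac{17}{5} + 18} \cdot 15 = \left(\frac{1}{2} \left(- \frac{1}{3}\right) - 201\right) \frac{1}{\frac{73}{5}} \cdot 15 = \left(- \frac{1}{6} - 201\right) \frac{5}{73} \cdot 15 = \left(- \frac{1207}{6}\right) \frac{75}{73} = - \frac{30175}{146}$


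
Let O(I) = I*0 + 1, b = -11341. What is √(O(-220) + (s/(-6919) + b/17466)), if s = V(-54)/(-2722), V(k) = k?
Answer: √9486344880783406857342/164473112694 ≈ 0.59218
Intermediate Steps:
s = 27/1361 (s = -54/(-2722) = -54*(-1/2722) = 27/1361 ≈ 0.019838)
O(I) = 1 (O(I) = 0 + 1 = 1)
√(O(-220) + (s/(-6919) + b/17466)) = √(1 + ((27/1361)/(-6919) - 11341/17466)) = √(1 + ((27/1361)*(-1/6919) - 11341*1/17466)) = √(1 + (-27/9416759 - 11341/17466)) = √(1 - 106795935401/164473112694) = √(57677177293/164473112694) = √9486344880783406857342/164473112694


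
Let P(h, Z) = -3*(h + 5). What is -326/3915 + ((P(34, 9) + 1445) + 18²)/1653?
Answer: 68146/74385 ≈ 0.91613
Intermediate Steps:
P(h, Z) = -15 - 3*h (P(h, Z) = -3*(5 + h) = -15 - 3*h)
-326/3915 + ((P(34, 9) + 1445) + 18²)/1653 = -326/3915 + (((-15 - 3*34) + 1445) + 18²)/1653 = -326*1/3915 + (((-15 - 102) + 1445) + 324)*(1/1653) = -326/3915 + ((-117 + 1445) + 324)*(1/1653) = -326/3915 + (1328 + 324)*(1/1653) = -326/3915 + 1652*(1/1653) = -326/3915 + 1652/1653 = 68146/74385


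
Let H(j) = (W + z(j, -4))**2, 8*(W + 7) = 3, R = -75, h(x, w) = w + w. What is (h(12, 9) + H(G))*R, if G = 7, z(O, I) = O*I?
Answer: -5841075/64 ≈ -91267.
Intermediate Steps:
h(x, w) = 2*w
z(O, I) = I*O
W = -53/8 (W = -7 + (1/8)*3 = -7 + 3/8 = -53/8 ≈ -6.6250)
H(j) = (-53/8 - 4*j)**2
(h(12, 9) + H(G))*R = (2*9 + (53 + 32*7)**2/64)*(-75) = (18 + (53 + 224)**2/64)*(-75) = (18 + (1/64)*277**2)*(-75) = (18 + (1/64)*76729)*(-75) = (18 + 76729/64)*(-75) = (77881/64)*(-75) = -5841075/64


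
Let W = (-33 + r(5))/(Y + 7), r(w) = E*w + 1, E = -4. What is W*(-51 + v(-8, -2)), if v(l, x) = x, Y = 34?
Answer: 2756/41 ≈ 67.219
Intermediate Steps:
r(w) = 1 - 4*w (r(w) = -4*w + 1 = 1 - 4*w)
W = -52/41 (W = (-33 + (1 - 4*5))/(34 + 7) = (-33 + (1 - 20))/41 = (-33 - 19)*(1/41) = -52*1/41 = -52/41 ≈ -1.2683)
W*(-51 + v(-8, -2)) = -52*(-51 - 2)/41 = -52/41*(-53) = 2756/41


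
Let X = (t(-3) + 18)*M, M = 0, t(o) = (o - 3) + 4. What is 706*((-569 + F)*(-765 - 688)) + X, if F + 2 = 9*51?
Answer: 114891616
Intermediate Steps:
F = 457 (F = -2 + 9*51 = -2 + 459 = 457)
t(o) = 1 + o (t(o) = (-3 + o) + 4 = 1 + o)
X = 0 (X = ((1 - 3) + 18)*0 = (-2 + 18)*0 = 16*0 = 0)
706*((-569 + F)*(-765 - 688)) + X = 706*((-569 + 457)*(-765 - 688)) + 0 = 706*(-112*(-1453)) + 0 = 706*162736 + 0 = 114891616 + 0 = 114891616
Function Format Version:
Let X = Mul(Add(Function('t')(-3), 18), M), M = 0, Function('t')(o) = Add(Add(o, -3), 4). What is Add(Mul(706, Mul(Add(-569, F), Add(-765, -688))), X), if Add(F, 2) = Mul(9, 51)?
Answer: 114891616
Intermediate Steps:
F = 457 (F = Add(-2, Mul(9, 51)) = Add(-2, 459) = 457)
Function('t')(o) = Add(1, o) (Function('t')(o) = Add(Add(-3, o), 4) = Add(1, o))
X = 0 (X = Mul(Add(Add(1, -3), 18), 0) = Mul(Add(-2, 18), 0) = Mul(16, 0) = 0)
Add(Mul(706, Mul(Add(-569, F), Add(-765, -688))), X) = Add(Mul(706, Mul(Add(-569, 457), Add(-765, -688))), 0) = Add(Mul(706, Mul(-112, -1453)), 0) = Add(Mul(706, 162736), 0) = Add(114891616, 0) = 114891616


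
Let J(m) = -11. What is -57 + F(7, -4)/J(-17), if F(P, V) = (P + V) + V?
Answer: -626/11 ≈ -56.909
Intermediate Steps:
F(P, V) = P + 2*V
-57 + F(7, -4)/J(-17) = -57 + (7 + 2*(-4))/(-11) = -57 + (7 - 8)*(-1/11) = -57 - 1*(-1/11) = -57 + 1/11 = -626/11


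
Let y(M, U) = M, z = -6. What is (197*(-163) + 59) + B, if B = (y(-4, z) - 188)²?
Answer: 4812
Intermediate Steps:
B = 36864 (B = (-4 - 188)² = (-192)² = 36864)
(197*(-163) + 59) + B = (197*(-163) + 59) + 36864 = (-32111 + 59) + 36864 = -32052 + 36864 = 4812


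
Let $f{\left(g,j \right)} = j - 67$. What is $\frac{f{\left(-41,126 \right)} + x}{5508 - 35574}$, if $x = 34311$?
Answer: $- \frac{17185}{15033} \approx -1.1432$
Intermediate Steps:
$f{\left(g,j \right)} = -67 + j$ ($f{\left(g,j \right)} = j - 67 = -67 + j$)
$\frac{f{\left(-41,126 \right)} + x}{5508 - 35574} = \frac{\left(-67 + 126\right) + 34311}{5508 - 35574} = \frac{59 + 34311}{-30066} = 34370 \left(- \frac{1}{30066}\right) = - \frac{17185}{15033}$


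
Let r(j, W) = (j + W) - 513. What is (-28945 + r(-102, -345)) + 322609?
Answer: 292704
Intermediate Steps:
r(j, W) = -513 + W + j (r(j, W) = (W + j) - 513 = -513 + W + j)
(-28945 + r(-102, -345)) + 322609 = (-28945 + (-513 - 345 - 102)) + 322609 = (-28945 - 960) + 322609 = -29905 + 322609 = 292704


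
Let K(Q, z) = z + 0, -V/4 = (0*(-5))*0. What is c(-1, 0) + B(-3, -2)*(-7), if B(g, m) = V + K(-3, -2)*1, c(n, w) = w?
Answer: 14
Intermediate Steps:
V = 0 (V = -4*0*(-5)*0 = -0*0 = -4*0 = 0)
K(Q, z) = z
B(g, m) = -2 (B(g, m) = 0 - 2*1 = 0 - 2 = -2)
c(-1, 0) + B(-3, -2)*(-7) = 0 - 2*(-7) = 0 + 14 = 14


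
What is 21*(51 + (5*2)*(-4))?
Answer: 231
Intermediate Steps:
21*(51 + (5*2)*(-4)) = 21*(51 + 10*(-4)) = 21*(51 - 40) = 21*11 = 231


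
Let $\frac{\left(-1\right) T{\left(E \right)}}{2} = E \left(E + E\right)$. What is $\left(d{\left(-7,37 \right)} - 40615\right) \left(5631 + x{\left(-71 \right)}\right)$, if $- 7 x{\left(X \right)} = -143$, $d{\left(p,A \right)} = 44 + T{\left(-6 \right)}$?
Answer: $- \frac{1610685400}{7} \approx -2.301 \cdot 10^{8}$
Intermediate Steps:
$T{\left(E \right)} = - 4 E^{2}$ ($T{\left(E \right)} = - 2 E \left(E + E\right) = - 2 E 2 E = - 2 \cdot 2 E^{2} = - 4 E^{2}$)
$d{\left(p,A \right)} = -100$ ($d{\left(p,A \right)} = 44 - 4 \left(-6\right)^{2} = 44 - 144 = -100$)
$x{\left(X \right)} = \frac{143}{7}$ ($x{\left(X \right)} = \left(- \frac{1}{7}\right) \left(-143\right) = \frac{143}{7}$)
$\left(d{\left(-7,37 \right)} - 40615\right) \left(5631 + x{\left(-71 \right)}\right) = \left(-100 - 40615\right) \left(5631 + \frac{143}{7}\right) = \left(-40715\right) \frac{39560}{7} = - \frac{1610685400}{7}$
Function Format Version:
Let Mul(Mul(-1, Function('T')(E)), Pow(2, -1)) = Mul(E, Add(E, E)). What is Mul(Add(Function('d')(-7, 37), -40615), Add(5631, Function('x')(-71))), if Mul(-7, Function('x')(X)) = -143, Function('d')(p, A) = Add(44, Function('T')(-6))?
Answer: Rational(-1610685400, 7) ≈ -2.3010e+8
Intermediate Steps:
Function('T')(E) = Mul(-4, Pow(E, 2)) (Function('T')(E) = Mul(-2, Mul(E, Add(E, E))) = Mul(-2, Mul(E, Mul(2, E))) = Mul(-2, Mul(2, Pow(E, 2))) = Mul(-4, Pow(E, 2)))
Function('d')(p, A) = -100 (Function('d')(p, A) = Add(44, Mul(-4, Pow(-6, 2))) = Add(44, Mul(-4, 36)) = Add(44, -144) = -100)
Function('x')(X) = Rational(143, 7) (Function('x')(X) = Mul(Rational(-1, 7), -143) = Rational(143, 7))
Mul(Add(Function('d')(-7, 37), -40615), Add(5631, Function('x')(-71))) = Mul(Add(-100, -40615), Add(5631, Rational(143, 7))) = Mul(-40715, Rational(39560, 7)) = Rational(-1610685400, 7)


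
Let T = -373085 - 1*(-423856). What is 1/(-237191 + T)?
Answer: -1/186420 ≈ -5.3642e-6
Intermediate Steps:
T = 50771 (T = -373085 + 423856 = 50771)
1/(-237191 + T) = 1/(-237191 + 50771) = 1/(-186420) = -1/186420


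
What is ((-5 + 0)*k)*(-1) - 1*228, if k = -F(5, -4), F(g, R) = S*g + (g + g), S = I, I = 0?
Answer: -278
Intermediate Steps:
S = 0
F(g, R) = 2*g (F(g, R) = 0*g + (g + g) = 0 + 2*g = 2*g)
k = -10 (k = -2*5 = -1*10 = -10)
((-5 + 0)*k)*(-1) - 1*228 = ((-5 + 0)*(-10))*(-1) - 1*228 = -5*(-10)*(-1) - 228 = 50*(-1) - 228 = -50 - 228 = -278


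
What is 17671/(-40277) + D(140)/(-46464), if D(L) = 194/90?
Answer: -36951847349/84214373760 ≈ -0.43878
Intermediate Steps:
D(L) = 97/45 (D(L) = 194*(1/90) = 97/45)
17671/(-40277) + D(140)/(-46464) = 17671/(-40277) + (97/45)/(-46464) = 17671*(-1/40277) + (97/45)*(-1/46464) = -17671/40277 - 97/2090880 = -36951847349/84214373760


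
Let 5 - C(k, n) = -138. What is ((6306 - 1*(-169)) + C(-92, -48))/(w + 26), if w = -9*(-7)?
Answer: 6618/89 ≈ 74.359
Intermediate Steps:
C(k, n) = 143 (C(k, n) = 5 - 1*(-138) = 5 + 138 = 143)
w = 63
((6306 - 1*(-169)) + C(-92, -48))/(w + 26) = ((6306 - 1*(-169)) + 143)/(63 + 26) = ((6306 + 169) + 143)/89 = (6475 + 143)/89 = (1/89)*6618 = 6618/89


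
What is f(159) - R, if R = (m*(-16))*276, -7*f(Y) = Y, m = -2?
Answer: -61983/7 ≈ -8854.7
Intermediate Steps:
f(Y) = -Y/7
R = 8832 (R = -2*(-16)*276 = 32*276 = 8832)
f(159) - R = -⅐*159 - 1*8832 = -159/7 - 8832 = -61983/7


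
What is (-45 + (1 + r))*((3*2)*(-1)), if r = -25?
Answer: 414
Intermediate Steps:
(-45 + (1 + r))*((3*2)*(-1)) = (-45 + (1 - 25))*((3*2)*(-1)) = (-45 - 24)*(6*(-1)) = -69*(-6) = 414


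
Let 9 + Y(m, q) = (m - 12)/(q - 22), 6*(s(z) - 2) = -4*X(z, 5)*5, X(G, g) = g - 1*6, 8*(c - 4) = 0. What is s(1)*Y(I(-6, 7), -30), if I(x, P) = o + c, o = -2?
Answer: -1832/39 ≈ -46.974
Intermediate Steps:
c = 4 (c = 4 + (1/8)*0 = 4 + 0 = 4)
X(G, g) = -6 + g (X(G, g) = g - 6 = -6 + g)
s(z) = 16/3 (s(z) = 2 + (-4*(-6 + 5)*5)/6 = 2 + (-4*(-1)*5)/6 = 2 + (4*5)/6 = 2 + (1/6)*20 = 2 + 10/3 = 16/3)
I(x, P) = 2 (I(x, P) = -2 + 4 = 2)
Y(m, q) = -9 + (-12 + m)/(-22 + q) (Y(m, q) = -9 + (m - 12)/(q - 22) = -9 + (-12 + m)/(-22 + q))
s(1)*Y(I(-6, 7), -30) = 16*((186 + 2 - 9*(-30))/(-22 - 30))/3 = 16*((186 + 2 + 270)/(-52))/3 = 16*(-1/52*458)/3 = (16/3)*(-229/26) = -1832/39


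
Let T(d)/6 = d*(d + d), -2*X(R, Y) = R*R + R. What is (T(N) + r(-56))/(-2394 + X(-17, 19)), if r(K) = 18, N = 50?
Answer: -15009/1265 ≈ -11.865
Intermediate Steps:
X(R, Y) = -R/2 - R**2/2 (X(R, Y) = -(R*R + R)/2 = -(R**2 + R)/2 = -(R + R**2)/2 = -R/2 - R**2/2)
T(d) = 12*d**2 (T(d) = 6*(d*(d + d)) = 6*(d*(2*d)) = 6*(2*d**2) = 12*d**2)
(T(N) + r(-56))/(-2394 + X(-17, 19)) = (12*50**2 + 18)/(-2394 - 1/2*(-17)*(1 - 17)) = (12*2500 + 18)/(-2394 - 1/2*(-17)*(-16)) = (30000 + 18)/(-2394 - 136) = 30018/(-2530) = 30018*(-1/2530) = -15009/1265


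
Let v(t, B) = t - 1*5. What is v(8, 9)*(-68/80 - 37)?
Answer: -2271/20 ≈ -113.55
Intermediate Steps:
v(t, B) = -5 + t (v(t, B) = t - 5 = -5 + t)
v(8, 9)*(-68/80 - 37) = (-5 + 8)*(-68/80 - 37) = 3*(-68*1/80 - 37) = 3*(-17/20 - 37) = 3*(-757/20) = -2271/20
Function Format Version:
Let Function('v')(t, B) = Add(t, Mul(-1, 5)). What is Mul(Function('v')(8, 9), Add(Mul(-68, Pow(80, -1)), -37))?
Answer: Rational(-2271, 20) ≈ -113.55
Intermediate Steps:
Function('v')(t, B) = Add(-5, t) (Function('v')(t, B) = Add(t, -5) = Add(-5, t))
Mul(Function('v')(8, 9), Add(Mul(-68, Pow(80, -1)), -37)) = Mul(Add(-5, 8), Add(Mul(-68, Pow(80, -1)), -37)) = Mul(3, Add(Mul(-68, Rational(1, 80)), -37)) = Mul(3, Add(Rational(-17, 20), -37)) = Mul(3, Rational(-757, 20)) = Rational(-2271, 20)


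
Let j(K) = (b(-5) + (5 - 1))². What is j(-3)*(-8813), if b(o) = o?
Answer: -8813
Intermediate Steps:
j(K) = 1 (j(K) = (-5 + (5 - 1))² = (-5 + 4)² = (-1)² = 1)
j(-3)*(-8813) = 1*(-8813) = -8813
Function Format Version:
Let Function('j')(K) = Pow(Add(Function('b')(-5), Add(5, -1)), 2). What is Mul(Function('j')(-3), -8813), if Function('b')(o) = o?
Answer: -8813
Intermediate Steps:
Function('j')(K) = 1 (Function('j')(K) = Pow(Add(-5, Add(5, -1)), 2) = Pow(Add(-5, 4), 2) = Pow(-1, 2) = 1)
Mul(Function('j')(-3), -8813) = Mul(1, -8813) = -8813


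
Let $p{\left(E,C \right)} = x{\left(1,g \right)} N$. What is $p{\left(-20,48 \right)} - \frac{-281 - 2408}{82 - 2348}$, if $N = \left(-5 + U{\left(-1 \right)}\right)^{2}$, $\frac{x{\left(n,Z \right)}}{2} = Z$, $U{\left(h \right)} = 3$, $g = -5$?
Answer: $- \frac{93329}{2266} \approx -41.187$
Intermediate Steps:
$x{\left(n,Z \right)} = 2 Z$
$N = 4$ ($N = \left(-5 + 3\right)^{2} = \left(-2\right)^{2} = 4$)
$p{\left(E,C \right)} = -40$ ($p{\left(E,C \right)} = 2 \left(-5\right) 4 = \left(-10\right) 4 = -40$)
$p{\left(-20,48 \right)} - \frac{-281 - 2408}{82 - 2348} = -40 - \frac{-281 - 2408}{82 - 2348} = -40 - - \frac{2689}{-2266} = -40 - \left(-2689\right) \left(- \frac{1}{2266}\right) = -40 - \frac{2689}{2266} = - \frac{93329}{2266}$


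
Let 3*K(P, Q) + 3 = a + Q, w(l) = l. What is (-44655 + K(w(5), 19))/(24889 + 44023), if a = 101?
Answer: -5577/8614 ≈ -0.64743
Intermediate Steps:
K(P, Q) = 98/3 + Q/3 (K(P, Q) = -1 + (101 + Q)/3 = -1 + (101/3 + Q/3) = 98/3 + Q/3)
(-44655 + K(w(5), 19))/(24889 + 44023) = (-44655 + (98/3 + (1/3)*19))/(24889 + 44023) = (-44655 + (98/3 + 19/3))/68912 = (-44655 + 39)*(1/68912) = -44616*1/68912 = -5577/8614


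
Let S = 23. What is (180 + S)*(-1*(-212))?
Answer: 43036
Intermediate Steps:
(180 + S)*(-1*(-212)) = (180 + 23)*(-1*(-212)) = 203*212 = 43036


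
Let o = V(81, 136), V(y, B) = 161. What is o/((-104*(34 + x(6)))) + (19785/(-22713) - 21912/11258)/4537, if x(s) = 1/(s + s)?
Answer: -7282064826311/158163613213294 ≈ -0.046041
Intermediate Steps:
o = 161
x(s) = 1/(2*s)
o/((-104*(34 + x(6)))) + (19785/(-22713) - 21912/11258)/4537 = 161/((-104*(34 + (1/2)/6))) + (19785/(-22713) - 21912/11258)/4537 = 161/((-104*(34 + (1/2)*(1/6)))) + (19785*(-1/22713) - 21912*1/11258)*(1/4537) = 161/((-104*(34 + 1/12))) + (-6595/7571 - 10956/5629)*(1/4537) = 161/((-104*409/12)) - 120071131/42617159*1/4537 = 161/(-10634/3) - 120071131/193354050383 = 161*(-3/10634) - 120071131/193354050383 = -483/10634 - 120071131/193354050383 = -7282064826311/158163613213294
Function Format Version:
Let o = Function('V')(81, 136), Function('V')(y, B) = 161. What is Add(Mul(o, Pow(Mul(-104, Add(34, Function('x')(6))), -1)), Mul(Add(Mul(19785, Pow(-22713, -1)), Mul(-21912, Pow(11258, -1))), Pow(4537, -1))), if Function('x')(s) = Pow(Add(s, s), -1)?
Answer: Rational(-7282064826311, 158163613213294) ≈ -0.046041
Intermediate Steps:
o = 161
Function('x')(s) = Mul(Rational(1, 2), Pow(s, -1)) (Function('x')(s) = Pow(Mul(2, s), -1) = Mul(Rational(1, 2), Pow(s, -1)))
Add(Mul(o, Pow(Mul(-104, Add(34, Function('x')(6))), -1)), Mul(Add(Mul(19785, Pow(-22713, -1)), Mul(-21912, Pow(11258, -1))), Pow(4537, -1))) = Add(Mul(161, Pow(Mul(-104, Add(34, Mul(Rational(1, 2), Pow(6, -1)))), -1)), Mul(Add(Mul(19785, Pow(-22713, -1)), Mul(-21912, Pow(11258, -1))), Pow(4537, -1))) = Add(Mul(161, Pow(Mul(-104, Add(34, Mul(Rational(1, 2), Rational(1, 6)))), -1)), Mul(Add(Mul(19785, Rational(-1, 22713)), Mul(-21912, Rational(1, 11258))), Rational(1, 4537))) = Add(Mul(161, Pow(Mul(-104, Add(34, Rational(1, 12))), -1)), Mul(Add(Rational(-6595, 7571), Rational(-10956, 5629)), Rational(1, 4537))) = Add(Mul(161, Pow(Mul(-104, Rational(409, 12)), -1)), Mul(Rational(-120071131, 42617159), Rational(1, 4537))) = Add(Mul(161, Pow(Rational(-10634, 3), -1)), Rational(-120071131, 193354050383)) = Add(Mul(161, Rational(-3, 10634)), Rational(-120071131, 193354050383)) = Add(Rational(-483, 10634), Rational(-120071131, 193354050383)) = Rational(-7282064826311, 158163613213294)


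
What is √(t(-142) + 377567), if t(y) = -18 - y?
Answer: √377691 ≈ 614.57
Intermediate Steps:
√(t(-142) + 377567) = √((-18 - 1*(-142)) + 377567) = √((-18 + 142) + 377567) = √(124 + 377567) = √377691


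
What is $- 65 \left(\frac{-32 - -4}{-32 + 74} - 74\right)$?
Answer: $\frac{14560}{3} \approx 4853.3$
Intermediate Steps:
$- 65 \left(\frac{-32 - -4}{-32 + 74} - 74\right) = - 65 \left(\frac{-32 + \left(8 - 4\right)}{42} - 74\right) = - 65 \left(\left(-32 + 4\right) \frac{1}{42} - 74\right) = - 65 \left(\left(-28\right) \frac{1}{42} - 74\right) = - 65 \left(- \frac{2}{3} - 74\right) = \left(-65\right) \left(- \frac{224}{3}\right) = \frac{14560}{3}$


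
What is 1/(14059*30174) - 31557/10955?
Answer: -13386992695207/4647289194030 ≈ -2.8806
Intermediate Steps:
1/(14059*30174) - 31557/10955 = (1/14059)*(1/30174) - 31557*1/10955 = 1/424216266 - 31557/10955 = -13386992695207/4647289194030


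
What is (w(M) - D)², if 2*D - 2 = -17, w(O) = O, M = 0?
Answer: 225/4 ≈ 56.250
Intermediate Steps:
D = -15/2 (D = 1 + (½)*(-17) = 1 - 17/2 = -15/2 ≈ -7.5000)
(w(M) - D)² = (0 - 1*(-15/2))² = (0 + 15/2)² = (15/2)² = 225/4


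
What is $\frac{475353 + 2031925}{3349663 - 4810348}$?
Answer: $- \frac{2507278}{1460685} \approx -1.7165$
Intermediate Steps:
$\frac{475353 + 2031925}{3349663 - 4810348} = \frac{2507278}{-1460685} = 2507278 \left(- \frac{1}{1460685}\right) = - \frac{2507278}{1460685}$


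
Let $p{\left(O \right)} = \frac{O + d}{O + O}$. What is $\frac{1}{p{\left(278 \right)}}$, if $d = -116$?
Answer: $\frac{278}{81} \approx 3.4321$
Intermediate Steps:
$p{\left(O \right)} = \frac{-116 + O}{2 O}$ ($p{\left(O \right)} = \frac{O - 116}{O + O} = \frac{-116 + O}{2 O}$)
$\frac{1}{p{\left(278 \right)}} = \frac{1}{\frac{1}{2} \cdot \frac{1}{278} \left(-116 + 278\right)} = \frac{1}{\frac{1}{2} \cdot \frac{1}{278} \cdot 162} = \frac{1}{\frac{81}{278}} = \frac{278}{81}$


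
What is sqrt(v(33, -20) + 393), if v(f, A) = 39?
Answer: 12*sqrt(3) ≈ 20.785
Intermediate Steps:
sqrt(v(33, -20) + 393) = sqrt(39 + 393) = sqrt(432) = 12*sqrt(3)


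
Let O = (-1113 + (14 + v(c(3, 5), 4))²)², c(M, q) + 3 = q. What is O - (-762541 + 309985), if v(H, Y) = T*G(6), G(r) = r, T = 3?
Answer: 460477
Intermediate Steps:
c(M, q) = -3 + q
v(H, Y) = 18 (v(H, Y) = 3*6 = 18)
O = 7921 (O = (-1113 + (14 + 18)²)² = (-1113 + 32²)² = (-1113 + 1024)² = (-89)² = 7921)
O - (-762541 + 309985) = 7921 - (-762541 + 309985) = 7921 - 1*(-452556) = 7921 + 452556 = 460477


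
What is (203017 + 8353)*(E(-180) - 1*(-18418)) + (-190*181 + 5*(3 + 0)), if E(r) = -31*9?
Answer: 3834006055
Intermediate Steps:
E(r) = -279
(203017 + 8353)*(E(-180) - 1*(-18418)) + (-190*181 + 5*(3 + 0)) = (203017 + 8353)*(-279 - 1*(-18418)) + (-190*181 + 5*(3 + 0)) = 211370*(-279 + 18418) + (-34390 + 5*3) = 211370*18139 + (-34390 + 15) = 3834040430 - 34375 = 3834006055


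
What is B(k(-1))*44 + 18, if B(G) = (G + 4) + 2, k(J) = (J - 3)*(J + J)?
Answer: 634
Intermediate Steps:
k(J) = 2*J*(-3 + J) (k(J) = (-3 + J)*(2*J) = 2*J*(-3 + J))
B(G) = 6 + G (B(G) = (4 + G) + 2 = 6 + G)
B(k(-1))*44 + 18 = (6 + 2*(-1)*(-3 - 1))*44 + 18 = (6 + 2*(-1)*(-4))*44 + 18 = (6 + 8)*44 + 18 = 14*44 + 18 = 616 + 18 = 634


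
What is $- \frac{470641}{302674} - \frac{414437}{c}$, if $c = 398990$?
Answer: $- \frac{78305089282}{30190974815} \approx -2.5937$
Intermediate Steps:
$- \frac{470641}{302674} - \frac{414437}{c} = - \frac{470641}{302674} - \frac{414437}{398990} = - \frac{78305089282}{30190974815}$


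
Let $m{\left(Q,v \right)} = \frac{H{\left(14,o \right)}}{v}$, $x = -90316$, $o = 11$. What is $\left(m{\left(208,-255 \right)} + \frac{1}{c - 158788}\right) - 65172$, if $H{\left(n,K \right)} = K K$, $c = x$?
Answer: $- \frac{4139854643279}{63521520} \approx -65173.0$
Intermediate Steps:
$c = -90316$
$H{\left(n,K \right)} = K^{2}$
$m{\left(Q,v \right)} = \frac{121}{v}$ ($m{\left(Q,v \right)} = \frac{11^{2}}{v} = \frac{121}{v}$)
$\left(m{\left(208,-255 \right)} + \frac{1}{c - 158788}\right) - 65172 = \left(\frac{121}{-255} + \frac{1}{-90316 - 158788}\right) - 65172 = \left(121 \left(- \frac{1}{255}\right) + \frac{1}{-249104}\right) - 65172 = \left(- \frac{121}{255} - \frac{1}{249104}\right) - 65172 = - \frac{30141839}{63521520} - 65172 = - \frac{4139854643279}{63521520}$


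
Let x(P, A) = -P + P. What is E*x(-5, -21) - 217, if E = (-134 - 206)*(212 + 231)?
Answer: -217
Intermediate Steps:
x(P, A) = 0
E = -150620 (E = -340*443 = -150620)
E*x(-5, -21) - 217 = -150620*0 - 217 = 0 - 217 = -217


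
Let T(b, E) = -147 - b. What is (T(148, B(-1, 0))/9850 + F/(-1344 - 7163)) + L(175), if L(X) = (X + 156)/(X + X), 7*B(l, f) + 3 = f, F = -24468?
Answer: 1112108797/293278825 ≈ 3.7920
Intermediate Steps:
B(l, f) = -3/7 + f/7
L(X) = (156 + X)/(2*X) (L(X) = (156 + X)/((2*X)) = (156 + X)*(1/(2*X)) = (156 + X)/(2*X))
(T(148, B(-1, 0))/9850 + F/(-1344 - 7163)) + L(175) = ((-147 - 1*148)/9850 - 24468/(-1344 - 7163)) + (½)*(156 + 175)/175 = ((-147 - 148)*(1/9850) - 24468/(-8507)) + (½)*(1/175)*331 = (-295*1/9850 - 24468*(-1/8507)) + 331/350 = (-59/1970 + 24468/8507) + 331/350 = 47700047/16758790 + 331/350 = 1112108797/293278825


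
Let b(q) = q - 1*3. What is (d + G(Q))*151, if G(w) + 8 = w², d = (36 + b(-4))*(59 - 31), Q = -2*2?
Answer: 123820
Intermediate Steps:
b(q) = -3 + q (b(q) = q - 3 = -3 + q)
Q = -4
d = 812 (d = (36 + (-3 - 4))*(59 - 31) = (36 - 7)*28 = 29*28 = 812)
G(w) = -8 + w²
(d + G(Q))*151 = (812 + (-8 + (-4)²))*151 = (812 + (-8 + 16))*151 = (812 + 8)*151 = 820*151 = 123820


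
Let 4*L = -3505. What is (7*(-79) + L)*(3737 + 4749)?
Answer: -24257231/2 ≈ -1.2129e+7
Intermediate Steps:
L = -3505/4 (L = (¼)*(-3505) = -3505/4 ≈ -876.25)
(7*(-79) + L)*(3737 + 4749) = (7*(-79) - 3505/4)*(3737 + 4749) = (-553 - 3505/4)*8486 = -5717/4*8486 = -24257231/2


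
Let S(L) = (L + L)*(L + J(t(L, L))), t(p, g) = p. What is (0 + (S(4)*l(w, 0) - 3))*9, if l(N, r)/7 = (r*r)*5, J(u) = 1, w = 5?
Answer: -27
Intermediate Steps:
l(N, r) = 35*r² (l(N, r) = 7*((r*r)*5) = 7*(r²*5) = 7*(5*r²) = 35*r²)
S(L) = 2*L*(1 + L) (S(L) = (L + L)*(L + 1) = (2*L)*(1 + L) = 2*L*(1 + L))
(0 + (S(4)*l(w, 0) - 3))*9 = (0 + ((2*4*(1 + 4))*(35*0²) - 3))*9 = (0 + ((2*4*5)*(35*0) - 3))*9 = (0 + (40*0 - 3))*9 = (0 + (0 - 3))*9 = (0 - 3)*9 = -3*9 = -27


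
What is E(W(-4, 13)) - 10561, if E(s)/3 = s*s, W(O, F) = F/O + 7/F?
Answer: -28497301/2704 ≈ -10539.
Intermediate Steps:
W(O, F) = 7/F + F/O
E(s) = 3*s² (E(s) = 3*(s*s) = 3*s²)
E(W(-4, 13)) - 10561 = 3*(7/13 + 13/(-4))² - 10561 = 3*(7*(1/13) + 13*(-¼))² - 10561 = 3*(7/13 - 13/4)² - 10561 = 3*(-141/52)² - 10561 = 3*(19881/2704) - 10561 = 59643/2704 - 10561 = -28497301/2704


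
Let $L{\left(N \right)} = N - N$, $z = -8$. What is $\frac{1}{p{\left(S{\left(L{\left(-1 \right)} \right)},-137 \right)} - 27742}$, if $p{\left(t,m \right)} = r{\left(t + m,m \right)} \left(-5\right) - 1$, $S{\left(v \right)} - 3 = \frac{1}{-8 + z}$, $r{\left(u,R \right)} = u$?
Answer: $- \frac{16}{433163} \approx -3.6938 \cdot 10^{-5}$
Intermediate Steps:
$L{\left(N \right)} = 0$
$S{\left(v \right)} = \frac{47}{16}$ ($S{\left(v \right)} = 3 + \frac{1}{-8 - 8} = 3 + \frac{1}{-16} = 3 - \frac{1}{16} = \frac{47}{16}$)
$p{\left(t,m \right)} = -1 - 5 m - 5 t$ ($p{\left(t,m \right)} = \left(t + m\right) \left(-5\right) - 1 = \left(m + t\right) \left(-5\right) - 1 = \left(- 5 m - 5 t\right) - 1 = -1 - 5 m - 5 t$)
$\frac{1}{p{\left(S{\left(L{\left(-1 \right)} \right)},-137 \right)} - 27742} = \frac{1}{\left(-1 - -685 - \frac{235}{16}\right) - 27742} = \frac{1}{\left(-1 + 685 - \frac{235}{16}\right) - 27742} = \frac{1}{\frac{10709}{16} - 27742} = \frac{1}{- \frac{433163}{16}} = - \frac{16}{433163}$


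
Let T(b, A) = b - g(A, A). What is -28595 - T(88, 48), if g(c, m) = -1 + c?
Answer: -28636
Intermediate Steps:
T(b, A) = 1 + b - A (T(b, A) = b - (-1 + A) = b + (1 - A) = 1 + b - A)
-28595 - T(88, 48) = -28595 - (1 + 88 - 1*48) = -28595 - (1 + 88 - 48) = -28595 - 1*41 = -28595 - 41 = -28636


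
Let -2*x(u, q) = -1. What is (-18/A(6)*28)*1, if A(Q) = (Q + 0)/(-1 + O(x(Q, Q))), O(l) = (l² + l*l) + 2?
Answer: -126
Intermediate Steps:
x(u, q) = ½ (x(u, q) = -½*(-1) = ½)
O(l) = 2 + 2*l² (O(l) = (l² + l²) + 2 = 2*l² + 2 = 2 + 2*l²)
A(Q) = 2*Q/3 (A(Q) = (Q + 0)/(-1 + (2 + 2*(½)²)) = Q/(-1 + (2 + 2*(¼))) = Q/(-1 + (2 + ½)) = Q/(-1 + 5/2) = Q/(3/2) = Q*(⅔) = 2*Q/3)
(-18/A(6)*28)*1 = (-18/((⅔)*6)*28)*1 = (-18/4*28)*1 = (-18*¼*28)*1 = -9/2*28*1 = -126*1 = -126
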